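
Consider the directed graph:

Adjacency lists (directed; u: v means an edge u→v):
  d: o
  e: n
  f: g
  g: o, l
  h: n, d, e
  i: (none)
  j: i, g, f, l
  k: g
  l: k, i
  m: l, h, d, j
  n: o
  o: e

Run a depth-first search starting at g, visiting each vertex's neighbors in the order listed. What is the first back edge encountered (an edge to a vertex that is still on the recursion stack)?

DFS from g (visiting each vertex's neighbors in the order listed); mark gray on enter, black on exit:
g gray
  o gray
    e gray
      n gray
        n→o: o is gray → back edge
First back edge: n → o.

n->o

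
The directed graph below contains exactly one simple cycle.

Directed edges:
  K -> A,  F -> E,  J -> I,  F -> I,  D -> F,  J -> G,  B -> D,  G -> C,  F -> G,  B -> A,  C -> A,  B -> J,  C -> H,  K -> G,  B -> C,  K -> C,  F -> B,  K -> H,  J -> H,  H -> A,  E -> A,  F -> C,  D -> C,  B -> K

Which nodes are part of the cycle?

DFS with gray/black marking from B:
B gray
  D gray
    C gray
      H gray
        A gray
        A black
      H black
      C→A: A black — skip
    C black
    F gray
      E gray
        E→A: A black — skip
      E black
      F→B: B is gray → back edge
Back edge closes the cycle B → D → F → B; its vertices are {B, D, F}.

B, D, F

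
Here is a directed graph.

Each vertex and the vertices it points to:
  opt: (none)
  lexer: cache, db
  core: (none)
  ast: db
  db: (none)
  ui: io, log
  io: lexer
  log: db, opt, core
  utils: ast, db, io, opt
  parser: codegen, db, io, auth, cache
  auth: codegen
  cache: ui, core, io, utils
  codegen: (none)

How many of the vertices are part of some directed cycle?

A vertex is on a directed cycle iff it belongs to a strongly connected component of size ≥ 2 (or has a self-loop).
The vertices on cycles are {io, ui, cache, lexer, utils} — 5 in total.

5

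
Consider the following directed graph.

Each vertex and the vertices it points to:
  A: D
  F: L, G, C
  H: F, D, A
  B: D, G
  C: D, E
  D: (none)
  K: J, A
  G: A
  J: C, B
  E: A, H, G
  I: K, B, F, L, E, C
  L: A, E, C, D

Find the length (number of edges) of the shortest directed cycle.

For each vertex v, BFS finds the shortest path from v back to v.
The shortest such closed walk is F → L → E → H → F, length 4.

4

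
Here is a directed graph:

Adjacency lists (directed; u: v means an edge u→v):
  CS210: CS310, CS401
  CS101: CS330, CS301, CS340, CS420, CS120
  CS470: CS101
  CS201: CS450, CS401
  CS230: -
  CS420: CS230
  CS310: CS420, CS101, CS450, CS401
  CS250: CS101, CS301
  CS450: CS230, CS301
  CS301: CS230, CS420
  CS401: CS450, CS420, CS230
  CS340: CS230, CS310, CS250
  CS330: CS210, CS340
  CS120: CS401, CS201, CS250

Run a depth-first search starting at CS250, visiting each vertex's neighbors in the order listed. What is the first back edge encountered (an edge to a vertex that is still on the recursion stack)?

DFS from CS250 (visiting each vertex's neighbors in the order listed); mark gray on enter, black on exit:
CS250 gray
  CS101 gray
    CS330 gray
      CS210 gray
        CS310 gray
          CS420 gray
            CS230 gray
            CS230 black
          CS420 black
          CS310→CS101: CS101 is gray → back edge
First back edge: CS310 → CS101.

CS310→CS101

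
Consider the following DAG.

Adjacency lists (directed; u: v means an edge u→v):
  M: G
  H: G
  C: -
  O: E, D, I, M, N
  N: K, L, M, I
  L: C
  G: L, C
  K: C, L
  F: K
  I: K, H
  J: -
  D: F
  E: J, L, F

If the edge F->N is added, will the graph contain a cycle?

No

Adding F→N creates a cycle iff N can already reach F.
Explore from N: no path reaches F. The graph stays acyclic.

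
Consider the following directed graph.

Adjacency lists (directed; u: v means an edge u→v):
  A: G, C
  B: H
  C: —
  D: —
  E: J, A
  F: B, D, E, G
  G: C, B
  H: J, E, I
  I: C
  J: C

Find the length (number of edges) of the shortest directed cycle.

For each vertex v, BFS finds the shortest path from v back to v.
The shortest such closed walk is G → B → H → E → A → G, length 5.

5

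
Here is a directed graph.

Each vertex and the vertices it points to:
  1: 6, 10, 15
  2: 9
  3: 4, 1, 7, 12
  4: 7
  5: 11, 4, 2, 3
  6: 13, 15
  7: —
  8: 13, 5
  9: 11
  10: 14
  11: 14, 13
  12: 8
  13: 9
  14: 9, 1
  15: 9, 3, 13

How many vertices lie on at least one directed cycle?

13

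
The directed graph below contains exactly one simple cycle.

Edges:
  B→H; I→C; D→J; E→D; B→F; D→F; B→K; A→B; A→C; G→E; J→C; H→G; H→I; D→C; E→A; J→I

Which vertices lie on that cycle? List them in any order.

A, B, E, G, H

DFS with gray/black marking from G:
G gray
  E gray
    A gray
      C gray
      C black
      B gray
        F gray
        F black
        K gray
        K black
        H gray
          I gray
            I→C: C black — skip
          I black
          H→G: G is gray → back edge
Back edge closes the cycle G → E → A → B → H → G; its vertices are {A, B, E, G, H}.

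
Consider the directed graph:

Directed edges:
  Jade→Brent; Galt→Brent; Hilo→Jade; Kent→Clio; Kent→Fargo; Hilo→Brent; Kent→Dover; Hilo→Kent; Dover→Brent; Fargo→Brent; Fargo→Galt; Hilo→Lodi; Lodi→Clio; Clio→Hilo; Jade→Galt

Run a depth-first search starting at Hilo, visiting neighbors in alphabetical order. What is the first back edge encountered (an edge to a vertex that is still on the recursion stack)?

Clio->Hilo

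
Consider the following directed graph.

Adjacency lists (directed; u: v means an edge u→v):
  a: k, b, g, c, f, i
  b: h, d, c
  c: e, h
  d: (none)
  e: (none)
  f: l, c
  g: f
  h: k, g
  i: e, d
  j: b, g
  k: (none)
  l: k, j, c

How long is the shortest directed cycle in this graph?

For each vertex v, BFS finds the shortest path from v back to v.
The shortest such closed walk is f → l → j → g → f, length 4.

4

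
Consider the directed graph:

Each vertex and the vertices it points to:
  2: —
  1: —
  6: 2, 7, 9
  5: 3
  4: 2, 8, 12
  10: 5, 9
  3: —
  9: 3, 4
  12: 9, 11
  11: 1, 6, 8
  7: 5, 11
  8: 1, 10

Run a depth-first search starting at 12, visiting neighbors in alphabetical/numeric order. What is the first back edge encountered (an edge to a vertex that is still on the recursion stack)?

DFS from 12 (visiting neighbors in alphabetical/numeric order); mark gray on enter, black on exit:
12 gray
  9 gray
    3 gray
    3 black
    4 gray
      2 gray
      2 black
      8 gray
        1 gray
        1 black
        10 gray
          5 gray
            5→3: 3 black — skip
          5 black
          10→9: 9 is gray → back edge
First back edge: 10 → 9.

10->9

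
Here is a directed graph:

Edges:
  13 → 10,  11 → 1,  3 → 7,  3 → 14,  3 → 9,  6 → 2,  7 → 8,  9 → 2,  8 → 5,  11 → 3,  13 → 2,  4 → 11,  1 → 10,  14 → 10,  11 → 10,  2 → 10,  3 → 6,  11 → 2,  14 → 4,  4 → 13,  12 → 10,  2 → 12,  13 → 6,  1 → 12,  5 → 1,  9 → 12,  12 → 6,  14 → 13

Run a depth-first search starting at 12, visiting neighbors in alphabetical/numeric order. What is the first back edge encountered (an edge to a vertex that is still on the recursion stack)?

DFS from 12 (visiting neighbors in alphabetical/numeric order); mark gray on enter, black on exit:
12 gray
  6 gray
    2 gray
      10 gray
      10 black
      2→12: 12 is gray → back edge
First back edge: 2 → 12.

2→12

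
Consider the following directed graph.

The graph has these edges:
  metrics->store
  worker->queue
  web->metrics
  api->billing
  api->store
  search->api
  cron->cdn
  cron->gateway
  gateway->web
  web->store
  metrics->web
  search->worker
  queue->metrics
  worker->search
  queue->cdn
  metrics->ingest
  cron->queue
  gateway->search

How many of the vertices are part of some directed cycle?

4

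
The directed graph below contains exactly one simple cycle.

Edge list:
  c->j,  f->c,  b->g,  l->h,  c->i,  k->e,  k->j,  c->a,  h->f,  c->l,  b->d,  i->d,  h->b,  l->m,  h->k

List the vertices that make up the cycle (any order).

c, f, h, l

DFS with gray/black marking from c:
c gray
  a gray
  a black
  l gray
    m gray
    m black
    h gray
      f gray
        f→c: c is gray → back edge
Back edge closes the cycle c → l → h → f → c; its vertices are {c, f, h, l}.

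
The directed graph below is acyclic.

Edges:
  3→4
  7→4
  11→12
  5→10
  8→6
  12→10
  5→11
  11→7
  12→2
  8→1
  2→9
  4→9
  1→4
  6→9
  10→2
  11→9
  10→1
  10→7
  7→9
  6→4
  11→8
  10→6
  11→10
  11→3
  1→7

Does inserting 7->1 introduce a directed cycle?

Yes

Adding 7→1 creates a cycle iff 1 can already reach 7.
Path from 1: 1 → 7.
So 1 → … → 7 → 1 is a cycle.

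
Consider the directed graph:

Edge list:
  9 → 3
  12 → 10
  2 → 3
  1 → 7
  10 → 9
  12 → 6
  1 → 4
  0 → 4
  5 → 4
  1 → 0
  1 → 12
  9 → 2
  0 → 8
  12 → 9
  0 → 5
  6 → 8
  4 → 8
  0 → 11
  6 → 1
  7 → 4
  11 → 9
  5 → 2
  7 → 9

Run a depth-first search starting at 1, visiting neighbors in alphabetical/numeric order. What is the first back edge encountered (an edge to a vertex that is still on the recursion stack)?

6->1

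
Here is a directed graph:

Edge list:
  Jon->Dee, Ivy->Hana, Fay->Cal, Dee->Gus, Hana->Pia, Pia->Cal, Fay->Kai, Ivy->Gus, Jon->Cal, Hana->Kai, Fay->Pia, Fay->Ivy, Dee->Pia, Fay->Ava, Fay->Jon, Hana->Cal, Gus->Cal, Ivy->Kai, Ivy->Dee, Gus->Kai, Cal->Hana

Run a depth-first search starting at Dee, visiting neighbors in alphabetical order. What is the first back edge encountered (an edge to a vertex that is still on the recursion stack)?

DFS from Dee (visiting neighbors in alphabetical order); mark gray on enter, black on exit:
Dee gray
  Gus gray
    Cal gray
      Hana gray
        Hana→Cal: Cal is gray → back edge
First back edge: Hana → Cal.

Hana→Cal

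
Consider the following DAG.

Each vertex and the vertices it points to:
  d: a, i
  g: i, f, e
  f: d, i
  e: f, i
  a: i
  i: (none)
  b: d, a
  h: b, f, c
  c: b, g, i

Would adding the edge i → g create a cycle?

Yes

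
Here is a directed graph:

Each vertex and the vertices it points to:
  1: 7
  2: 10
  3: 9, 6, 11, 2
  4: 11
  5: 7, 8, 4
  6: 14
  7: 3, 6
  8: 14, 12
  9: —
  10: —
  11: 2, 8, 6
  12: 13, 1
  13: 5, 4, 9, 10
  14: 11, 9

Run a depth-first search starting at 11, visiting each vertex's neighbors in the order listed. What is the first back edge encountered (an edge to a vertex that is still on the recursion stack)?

DFS from 11 (visiting each vertex's neighbors in the order listed); mark gray on enter, black on exit:
11 gray
  2 gray
    10 gray
    10 black
  2 black
  8 gray
    14 gray
      14→11: 11 is gray → back edge
First back edge: 14 → 11.

14→11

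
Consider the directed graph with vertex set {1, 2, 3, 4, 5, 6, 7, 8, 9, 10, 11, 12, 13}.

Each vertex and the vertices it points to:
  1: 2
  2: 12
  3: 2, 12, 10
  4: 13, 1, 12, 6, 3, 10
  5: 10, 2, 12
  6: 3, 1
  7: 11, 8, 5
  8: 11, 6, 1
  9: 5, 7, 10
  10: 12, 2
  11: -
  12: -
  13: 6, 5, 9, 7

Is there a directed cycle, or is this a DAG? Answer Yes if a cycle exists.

DFS with white/gray/black marking, starting from 11:
11 gray
11 black
1 gray
  2 gray
    12 gray
    12 black
  2 black
1 black
3 gray
  3→2: 2 black — skip
  3→12: 12 black — skip
  10 gray
    10→12: 12 black — skip
    10→2: 2 black — skip
  10 black
3 black
4 gray
  13 gray
    6 gray
      6→3: 3 black — skip
      6→1: 1 black — skip
    6 black
    5 gray
      5→10: 10 black — skip
      5→2: 2 black — skip
      5→12: 12 black — skip
    5 black
    9 gray
      9→5: 5 black — skip
      7 gray
        7→11: 11 black — skip
        8 gray
          8→11: 11 black — skip
          8→6: 6 black — skip
          8→1: 1 black — skip
        8 black
        7→5: 5 black — skip
      7 black
      9→10: 10 black — skip
    9 black
    13→7: 7 black — skip
  13 black
  4→1: 1 black — skip
  4→12: 12 black — skip
  4→6: 6 black — skip
  4→3: 3 black — skip
  4→10: 10 black — skip
4 black
Every edge goes to a white or black vertex — no back edge, so the graph is acyclic.

No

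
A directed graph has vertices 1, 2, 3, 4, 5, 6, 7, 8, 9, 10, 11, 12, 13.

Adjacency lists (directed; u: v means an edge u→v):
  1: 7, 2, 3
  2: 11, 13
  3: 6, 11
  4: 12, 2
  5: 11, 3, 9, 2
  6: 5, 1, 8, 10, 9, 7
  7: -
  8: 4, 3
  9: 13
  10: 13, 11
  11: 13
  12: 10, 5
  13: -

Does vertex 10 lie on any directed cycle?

No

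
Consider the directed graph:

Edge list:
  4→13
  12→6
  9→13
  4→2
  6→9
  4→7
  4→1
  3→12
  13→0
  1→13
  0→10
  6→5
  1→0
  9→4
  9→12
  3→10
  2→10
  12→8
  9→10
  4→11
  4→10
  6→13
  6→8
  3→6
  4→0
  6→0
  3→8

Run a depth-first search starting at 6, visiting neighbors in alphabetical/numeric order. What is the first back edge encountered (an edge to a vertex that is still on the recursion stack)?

12->6

DFS from 6 (visiting neighbors in alphabetical/numeric order); mark gray on enter, black on exit:
6 gray
  0 gray
    10 gray
    10 black
  0 black
  5 gray
  5 black
  8 gray
  8 black
  9 gray
    4 gray
      4→0: 0 black — skip
      1 gray
        1→0: 0 black — skip
        13 gray
          13→0: 0 black — skip
        13 black
      1 black
      2 gray
        2→10: 10 black — skip
      2 black
      7 gray
      7 black
      4→10: 10 black — skip
      11 gray
      11 black
      4→13: 13 black — skip
    4 black
    9→10: 10 black — skip
    12 gray
      12→6: 6 is gray → back edge
First back edge: 12 → 6.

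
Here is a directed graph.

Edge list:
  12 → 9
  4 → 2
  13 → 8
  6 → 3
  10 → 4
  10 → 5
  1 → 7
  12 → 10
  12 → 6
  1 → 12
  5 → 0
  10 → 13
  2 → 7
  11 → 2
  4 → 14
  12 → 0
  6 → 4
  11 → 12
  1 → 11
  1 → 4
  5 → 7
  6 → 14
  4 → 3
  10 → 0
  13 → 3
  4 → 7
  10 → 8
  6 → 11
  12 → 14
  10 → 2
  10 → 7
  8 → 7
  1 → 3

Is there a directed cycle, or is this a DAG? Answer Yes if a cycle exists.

Yes

DFS with white/gray/black marking, starting from 10:
10 gray
  0 gray
  0 black
  2 gray
    7 gray
    7 black
  2 black
  10→7: 7 black — skip
  5 gray
    5→7: 7 black — skip
    5→0: 0 black — skip
  5 black
  13 gray
    8 gray
      8→7: 7 black — skip
    8 black
    3 gray
    3 black
  13 black
  10→8: 8 black — skip
  4 gray
    14 gray
    14 black
    4→3: 3 black — skip
    4→7: 7 black — skip
    4→2: 2 black — skip
  4 black
10 black
12 gray
  12→14: 14 black — skip
  12→10: 10 black — skip
  9 gray
  9 black
  6 gray
    6→3: 3 black — skip
    6→14: 14 black — skip
    11 gray
      11→2: 2 black — skip
      11→12: 12 is gray → back edge
Back edge found, so a cycle exists: 12 → 6 → 11 → 12.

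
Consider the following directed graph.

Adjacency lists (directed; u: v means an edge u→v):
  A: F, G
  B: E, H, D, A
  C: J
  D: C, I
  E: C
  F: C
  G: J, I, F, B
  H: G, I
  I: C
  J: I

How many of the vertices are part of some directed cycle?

7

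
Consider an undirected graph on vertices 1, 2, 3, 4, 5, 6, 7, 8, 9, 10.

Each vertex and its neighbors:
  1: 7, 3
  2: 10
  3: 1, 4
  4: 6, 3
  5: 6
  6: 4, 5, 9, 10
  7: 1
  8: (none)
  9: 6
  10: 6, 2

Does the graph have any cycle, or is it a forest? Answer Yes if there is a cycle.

DFS, tracking each vertex's parent; an edge to a visited non-parent vertex closes a cycle.
Start from 4:
visit 4 (parent –)
  visit 6 (parent 4)
    6–4: parent, skip
    visit 5 (parent 6)
      5–6: parent, skip
    visit 9 (parent 6)
      9–6: parent, skip
    visit 10 (parent 6)
      10–6: parent, skip
      visit 2 (parent 10)
        2–10: parent, skip
  visit 3 (parent 4)
    visit 1 (parent 3)
      visit 7 (parent 1)
        7–1: parent, skip
      1–3: parent, skip
    3–4: parent, skip
visit 8 (parent –)
No non-parent visited neighbor found — the graph is a forest.

No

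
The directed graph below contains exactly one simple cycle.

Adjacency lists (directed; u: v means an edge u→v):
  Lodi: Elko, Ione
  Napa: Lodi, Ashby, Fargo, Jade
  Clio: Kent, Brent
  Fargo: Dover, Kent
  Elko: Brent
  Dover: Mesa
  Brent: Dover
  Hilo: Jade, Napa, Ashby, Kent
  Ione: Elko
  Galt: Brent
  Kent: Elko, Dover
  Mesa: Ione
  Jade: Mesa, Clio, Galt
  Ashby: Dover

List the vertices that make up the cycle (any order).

DFS with gray/black marking from Mesa:
Mesa gray
  Ione gray
    Elko gray
      Brent gray
        Dover gray
          Dover→Mesa: Mesa is gray → back edge
Back edge closes the cycle Mesa → Ione → Elko → Brent → Dover → Mesa; its vertices are {Elko, Ione, Mesa, Brent, Dover}.

Elko, Ione, Mesa, Brent, Dover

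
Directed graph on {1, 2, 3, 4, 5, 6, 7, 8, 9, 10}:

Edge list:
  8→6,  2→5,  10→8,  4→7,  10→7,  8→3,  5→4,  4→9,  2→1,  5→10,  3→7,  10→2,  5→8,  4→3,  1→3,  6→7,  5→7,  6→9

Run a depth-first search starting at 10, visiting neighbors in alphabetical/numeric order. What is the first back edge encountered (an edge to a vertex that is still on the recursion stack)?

5→10

DFS from 10 (visiting neighbors in alphabetical/numeric order); mark gray on enter, black on exit:
10 gray
  2 gray
    1 gray
      3 gray
        7 gray
        7 black
      3 black
    1 black
    5 gray
      4 gray
        4→3: 3 black — skip
        4→7: 7 black — skip
        9 gray
        9 black
      4 black
      5→7: 7 black — skip
      8 gray
        8→3: 3 black — skip
        6 gray
          6→7: 7 black — skip
          6→9: 9 black — skip
        6 black
      8 black
      5→10: 10 is gray → back edge
First back edge: 5 → 10.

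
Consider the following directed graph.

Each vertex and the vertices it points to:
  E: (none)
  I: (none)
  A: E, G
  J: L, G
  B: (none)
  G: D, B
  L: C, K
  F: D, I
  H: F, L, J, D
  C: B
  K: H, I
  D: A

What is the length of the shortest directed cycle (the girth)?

3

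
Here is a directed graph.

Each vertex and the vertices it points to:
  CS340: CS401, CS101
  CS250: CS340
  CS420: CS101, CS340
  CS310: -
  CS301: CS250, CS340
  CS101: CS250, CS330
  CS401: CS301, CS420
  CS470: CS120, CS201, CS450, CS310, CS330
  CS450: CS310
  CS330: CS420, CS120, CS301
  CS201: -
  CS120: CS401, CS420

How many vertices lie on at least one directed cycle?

8

A vertex is on a directed cycle iff it belongs to a strongly connected component of size ≥ 2 (or has a self-loop).
The vertices on cycles are {CS101, CS120, CS250, CS301, CS330, CS340, CS401, CS420} — 8 in total.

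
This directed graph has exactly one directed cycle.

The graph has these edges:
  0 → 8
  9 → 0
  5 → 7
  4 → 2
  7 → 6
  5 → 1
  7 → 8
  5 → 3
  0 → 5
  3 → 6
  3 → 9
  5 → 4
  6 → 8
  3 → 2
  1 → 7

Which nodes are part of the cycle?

DFS with gray/black marking from 5:
5 gray
  7 gray
    8 gray
    8 black
    6 gray
      6→8: 8 black — skip
    6 black
  7 black
  1 gray
    1→7: 7 black — skip
  1 black
  4 gray
    2 gray
    2 black
  4 black
  3 gray
    3→6: 6 black — skip
    3→2: 2 black — skip
    9 gray
      0 gray
        0→8: 8 black — skip
        0→5: 5 is gray → back edge
Back edge closes the cycle 5 → 3 → 9 → 0 → 5; its vertices are {0, 3, 5, 9}.

0, 3, 5, 9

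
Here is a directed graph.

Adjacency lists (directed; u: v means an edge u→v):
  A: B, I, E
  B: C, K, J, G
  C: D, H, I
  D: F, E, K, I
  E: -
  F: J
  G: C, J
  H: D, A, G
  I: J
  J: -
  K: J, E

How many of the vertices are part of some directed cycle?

5

A vertex is on a directed cycle iff it belongs to a strongly connected component of size ≥ 2 (or has a self-loop).
The vertices on cycles are {A, B, C, G, H} — 5 in total.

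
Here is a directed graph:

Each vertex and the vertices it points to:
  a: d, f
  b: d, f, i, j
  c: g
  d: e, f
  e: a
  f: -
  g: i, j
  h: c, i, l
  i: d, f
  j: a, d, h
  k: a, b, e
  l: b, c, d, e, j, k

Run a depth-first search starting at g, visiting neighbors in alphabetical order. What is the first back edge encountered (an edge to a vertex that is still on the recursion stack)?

a→d

DFS from g (visiting neighbors in alphabetical order); mark gray on enter, black on exit:
g gray
  i gray
    d gray
      e gray
        a gray
          a→d: d is gray → back edge
First back edge: a → d.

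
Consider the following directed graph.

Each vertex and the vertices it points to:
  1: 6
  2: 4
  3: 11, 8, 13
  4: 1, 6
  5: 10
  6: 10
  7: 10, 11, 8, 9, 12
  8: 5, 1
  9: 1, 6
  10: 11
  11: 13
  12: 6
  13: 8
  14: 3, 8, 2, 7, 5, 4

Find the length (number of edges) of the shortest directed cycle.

For each vertex v, BFS finds the shortest path from v back to v.
The shortest such closed walk is 11 → 13 → 8 → 5 → 10 → 11, length 5.

5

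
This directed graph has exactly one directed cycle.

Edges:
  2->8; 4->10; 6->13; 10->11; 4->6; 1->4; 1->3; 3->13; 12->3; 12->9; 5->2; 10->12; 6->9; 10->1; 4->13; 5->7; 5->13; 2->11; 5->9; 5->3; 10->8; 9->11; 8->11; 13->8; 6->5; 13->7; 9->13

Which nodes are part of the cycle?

1, 4, 10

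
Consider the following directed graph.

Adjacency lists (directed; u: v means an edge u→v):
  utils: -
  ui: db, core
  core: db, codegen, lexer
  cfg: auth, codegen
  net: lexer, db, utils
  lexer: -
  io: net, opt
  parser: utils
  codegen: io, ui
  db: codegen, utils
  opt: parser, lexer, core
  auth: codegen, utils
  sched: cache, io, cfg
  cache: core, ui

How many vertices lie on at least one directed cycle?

A vertex is on a directed cycle iff it belongs to a strongly connected component of size ≥ 2 (or has a self-loop).
The vertices on cycles are {db, io, ui, net, opt, core, codegen} — 7 in total.

7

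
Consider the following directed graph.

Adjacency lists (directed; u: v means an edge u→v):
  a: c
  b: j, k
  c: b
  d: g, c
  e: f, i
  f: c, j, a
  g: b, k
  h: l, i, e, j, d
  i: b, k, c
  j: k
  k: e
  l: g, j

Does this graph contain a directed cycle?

DFS with white/gray/black marking, starting from h:
h gray
  l gray
    g gray
      b gray
        j gray
          k gray
            e gray
              f gray
                c gray
                  c→b: b is gray → back edge
Back edge found, so a cycle exists: b → j → k → e → f → c → b.

Yes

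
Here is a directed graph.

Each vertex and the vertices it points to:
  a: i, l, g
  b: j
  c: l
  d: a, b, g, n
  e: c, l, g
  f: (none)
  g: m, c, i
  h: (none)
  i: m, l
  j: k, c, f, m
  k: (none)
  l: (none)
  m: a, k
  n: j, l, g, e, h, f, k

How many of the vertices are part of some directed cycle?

4

A vertex is on a directed cycle iff it belongs to a strongly connected component of size ≥ 2 (or has a self-loop).
The vertices on cycles are {a, g, i, m} — 4 in total.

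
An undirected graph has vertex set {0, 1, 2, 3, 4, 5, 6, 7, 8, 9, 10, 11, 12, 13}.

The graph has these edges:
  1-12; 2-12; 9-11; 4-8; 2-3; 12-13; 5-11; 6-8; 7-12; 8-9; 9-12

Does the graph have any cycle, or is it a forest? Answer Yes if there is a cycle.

DFS, tracking each vertex's parent; an edge to a visited non-parent vertex closes a cycle.
Start from 12:
visit 12 (parent –)
  visit 7 (parent 12)
    7–12: parent, skip
  visit 2 (parent 12)
    visit 3 (parent 2)
      3–2: parent, skip
    2–12: parent, skip
  visit 1 (parent 12)
    1–12: parent, skip
  visit 13 (parent 12)
    13–12: parent, skip
  visit 9 (parent 12)
    9–12: parent, skip
    visit 11 (parent 9)
      11–9: parent, skip
      visit 5 (parent 11)
        5–11: parent, skip
    visit 8 (parent 9)
      8–9: parent, skip
      visit 4 (parent 8)
        4–8: parent, skip
      visit 6 (parent 8)
        6–8: parent, skip
visit 0 (parent –)
visit 10 (parent –)
No non-parent visited neighbor found — the graph is a forest.

No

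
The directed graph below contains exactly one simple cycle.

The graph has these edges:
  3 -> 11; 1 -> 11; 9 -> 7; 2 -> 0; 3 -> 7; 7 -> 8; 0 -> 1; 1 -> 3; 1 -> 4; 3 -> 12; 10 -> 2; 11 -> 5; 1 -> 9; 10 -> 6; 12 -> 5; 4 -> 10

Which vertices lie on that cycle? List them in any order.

0, 1, 2, 4, 10

DFS with gray/black marking from 1:
1 gray
  3 gray
    12 gray
      5 gray
      5 black
    12 black
    7 gray
      8 gray
      8 black
    7 black
    11 gray
      11→5: 5 black — skip
    11 black
  3 black
  4 gray
    10 gray
      2 gray
        0 gray
          0→1: 1 is gray → back edge
Back edge closes the cycle 1 → 4 → 10 → 2 → 0 → 1; its vertices are {0, 1, 2, 4, 10}.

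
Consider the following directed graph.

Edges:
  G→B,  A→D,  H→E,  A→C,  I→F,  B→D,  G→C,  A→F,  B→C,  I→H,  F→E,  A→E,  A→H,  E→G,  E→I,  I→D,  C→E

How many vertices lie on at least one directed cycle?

7

A vertex is on a directed cycle iff it belongs to a strongly connected component of size ≥ 2 (or has a self-loop).
The vertices on cycles are {B, C, E, F, G, H, I} — 7 in total.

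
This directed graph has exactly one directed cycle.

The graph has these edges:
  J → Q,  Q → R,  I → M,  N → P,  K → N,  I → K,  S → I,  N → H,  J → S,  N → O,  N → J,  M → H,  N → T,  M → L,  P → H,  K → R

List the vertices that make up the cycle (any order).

DFS with gray/black marking from K:
K gray
  R gray
  R black
  N gray
    T gray
    T black
    J gray
      Q gray
        Q→R: R black — skip
      Q black
      S gray
        I gray
          I→K: K is gray → back edge
Back edge closes the cycle K → N → J → S → I → K; its vertices are {I, J, K, N, S}.

I, J, K, N, S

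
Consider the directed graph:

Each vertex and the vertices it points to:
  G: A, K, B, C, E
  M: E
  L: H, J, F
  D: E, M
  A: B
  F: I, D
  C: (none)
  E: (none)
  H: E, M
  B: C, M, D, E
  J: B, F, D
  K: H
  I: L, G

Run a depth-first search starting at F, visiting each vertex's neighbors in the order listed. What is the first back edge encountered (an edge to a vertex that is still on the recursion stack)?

J→F

DFS from F (visiting each vertex's neighbors in the order listed); mark gray on enter, black on exit:
F gray
  I gray
    L gray
      H gray
        E gray
        E black
        M gray
          M→E: E black — skip
        M black
      H black
      J gray
        B gray
          C gray
          C black
          B→M: M black — skip
          D gray
            D→E: E black — skip
            D→M: M black — skip
          D black
          B→E: E black — skip
        B black
        J→F: F is gray → back edge
First back edge: J → F.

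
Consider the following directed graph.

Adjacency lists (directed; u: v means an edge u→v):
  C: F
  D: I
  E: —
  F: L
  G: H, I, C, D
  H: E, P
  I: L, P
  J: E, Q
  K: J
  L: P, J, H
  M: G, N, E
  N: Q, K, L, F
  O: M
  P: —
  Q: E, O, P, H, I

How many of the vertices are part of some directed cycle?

12

A vertex is on a directed cycle iff it belongs to a strongly connected component of size ≥ 2 (or has a self-loop).
The vertices on cycles are {C, D, F, G, I, J, K, L, M, N, O, Q} — 12 in total.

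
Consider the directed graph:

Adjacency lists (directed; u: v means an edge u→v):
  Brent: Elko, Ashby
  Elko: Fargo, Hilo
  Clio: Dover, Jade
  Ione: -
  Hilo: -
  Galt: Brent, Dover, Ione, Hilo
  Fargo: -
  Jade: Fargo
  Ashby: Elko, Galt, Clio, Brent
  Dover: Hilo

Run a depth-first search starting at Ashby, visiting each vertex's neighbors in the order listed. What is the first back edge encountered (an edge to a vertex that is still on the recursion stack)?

Brent->Ashby

DFS from Ashby (visiting each vertex's neighbors in the order listed); mark gray on enter, black on exit:
Ashby gray
  Elko gray
    Fargo gray
    Fargo black
    Hilo gray
    Hilo black
  Elko black
  Galt gray
    Brent gray
      Brent→Elko: Elko black — skip
      Brent→Ashby: Ashby is gray → back edge
First back edge: Brent → Ashby.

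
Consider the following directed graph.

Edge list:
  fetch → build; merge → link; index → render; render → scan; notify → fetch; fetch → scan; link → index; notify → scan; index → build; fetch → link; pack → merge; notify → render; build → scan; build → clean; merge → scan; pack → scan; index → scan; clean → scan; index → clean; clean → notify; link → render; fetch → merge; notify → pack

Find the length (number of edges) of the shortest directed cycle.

4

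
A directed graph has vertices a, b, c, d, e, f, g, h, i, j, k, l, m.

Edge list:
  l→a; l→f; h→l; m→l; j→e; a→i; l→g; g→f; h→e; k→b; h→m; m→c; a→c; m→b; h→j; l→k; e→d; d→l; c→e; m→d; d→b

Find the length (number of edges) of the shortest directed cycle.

5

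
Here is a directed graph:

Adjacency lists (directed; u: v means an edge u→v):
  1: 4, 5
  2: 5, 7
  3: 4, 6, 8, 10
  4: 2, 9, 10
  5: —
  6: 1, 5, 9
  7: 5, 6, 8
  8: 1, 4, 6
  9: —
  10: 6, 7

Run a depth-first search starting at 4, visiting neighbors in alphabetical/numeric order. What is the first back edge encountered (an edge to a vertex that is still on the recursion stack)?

1→4

DFS from 4 (visiting neighbors in alphabetical/numeric order); mark gray on enter, black on exit:
4 gray
  2 gray
    5 gray
    5 black
    7 gray
      7→5: 5 black — skip
      6 gray
        1 gray
          1→4: 4 is gray → back edge
First back edge: 1 → 4.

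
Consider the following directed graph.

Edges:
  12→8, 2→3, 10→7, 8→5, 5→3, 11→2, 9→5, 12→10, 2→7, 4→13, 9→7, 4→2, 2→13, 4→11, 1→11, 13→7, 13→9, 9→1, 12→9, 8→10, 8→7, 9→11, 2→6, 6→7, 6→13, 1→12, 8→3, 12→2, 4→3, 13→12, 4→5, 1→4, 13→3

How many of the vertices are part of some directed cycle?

8

A vertex is on a directed cycle iff it belongs to a strongly connected component of size ≥ 2 (or has a self-loop).
The vertices on cycles are {1, 2, 4, 6, 9, 11, 12, 13} — 8 in total.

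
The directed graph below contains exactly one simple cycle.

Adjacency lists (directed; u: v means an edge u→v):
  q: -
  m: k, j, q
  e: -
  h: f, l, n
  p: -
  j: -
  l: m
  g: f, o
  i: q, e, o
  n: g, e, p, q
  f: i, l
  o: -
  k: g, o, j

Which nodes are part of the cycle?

DFS with gray/black marking from f:
f gray
  i gray
    q gray
    q black
    e gray
    e black
    o gray
    o black
  i black
  l gray
    m gray
      k gray
        g gray
          g→f: f is gray → back edge
Back edge closes the cycle f → l → m → k → g → f; its vertices are {f, g, k, l, m}.

f, g, k, l, m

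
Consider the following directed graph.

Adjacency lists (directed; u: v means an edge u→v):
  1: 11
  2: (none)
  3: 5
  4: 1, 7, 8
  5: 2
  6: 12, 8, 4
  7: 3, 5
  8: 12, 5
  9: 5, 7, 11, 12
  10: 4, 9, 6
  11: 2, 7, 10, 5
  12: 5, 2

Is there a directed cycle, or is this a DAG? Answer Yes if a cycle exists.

DFS with white/gray/black marking, starting from 4:
4 gray
  1 gray
    11 gray
      2 gray
      2 black
      7 gray
        3 gray
          5 gray
            5→2: 2 black — skip
          5 black
        3 black
        7→5: 5 black — skip
      7 black
      10 gray
        10→4: 4 is gray → back edge
Back edge found, so a cycle exists: 4 → 1 → 11 → 10 → 4.

Yes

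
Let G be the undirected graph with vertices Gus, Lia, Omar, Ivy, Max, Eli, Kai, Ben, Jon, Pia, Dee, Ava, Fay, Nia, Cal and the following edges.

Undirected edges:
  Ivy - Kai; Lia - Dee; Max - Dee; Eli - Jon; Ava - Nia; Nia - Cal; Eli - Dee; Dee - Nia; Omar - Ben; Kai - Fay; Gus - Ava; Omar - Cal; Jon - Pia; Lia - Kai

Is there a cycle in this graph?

DFS, tracking each vertex's parent; an edge to a visited non-parent vertex closes a cycle.
Start from Ivy:
visit Ivy (parent –)
  visit Kai (parent Ivy)
    visit Lia (parent Kai)
      visit Dee (parent Lia)
        Dee–Lia: parent, skip
        visit Max (parent Dee)
          Max–Dee: parent, skip
        visit Eli (parent Dee)
          Eli–Dee: parent, skip
          visit Jon (parent Eli)
            Jon–Eli: parent, skip
            visit Pia (parent Jon)
              Pia–Jon: parent, skip
        visit Nia (parent Dee)
          visit Cal (parent Nia)
            Cal–Nia: parent, skip
            visit Omar (parent Cal)
              Omar–Cal: parent, skip
              visit Ben (parent Omar)
                Ben–Omar: parent, skip
          visit Ava (parent Nia)
            visit Gus (parent Ava)
              Gus–Ava: parent, skip
            Ava–Nia: parent, skip
          Nia–Dee: parent, skip
      Lia–Kai: parent, skip
    Kai–Ivy: parent, skip
    visit Fay (parent Kai)
      Fay–Kai: parent, skip
No non-parent visited neighbor found — the graph is a forest.

No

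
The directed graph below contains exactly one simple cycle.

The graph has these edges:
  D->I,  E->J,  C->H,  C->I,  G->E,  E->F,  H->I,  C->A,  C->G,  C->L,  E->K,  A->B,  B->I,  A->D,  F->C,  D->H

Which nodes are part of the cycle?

C, E, F, G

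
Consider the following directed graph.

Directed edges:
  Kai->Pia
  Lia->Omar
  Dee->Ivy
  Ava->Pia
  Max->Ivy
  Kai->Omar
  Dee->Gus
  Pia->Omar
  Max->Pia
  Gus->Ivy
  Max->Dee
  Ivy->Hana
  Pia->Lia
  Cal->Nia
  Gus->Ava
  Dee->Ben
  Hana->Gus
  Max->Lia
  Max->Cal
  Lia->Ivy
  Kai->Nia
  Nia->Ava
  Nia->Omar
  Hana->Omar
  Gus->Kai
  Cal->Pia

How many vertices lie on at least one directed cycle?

8

A vertex is on a directed cycle iff it belongs to a strongly connected component of size ≥ 2 (or has a self-loop).
The vertices on cycles are {Ava, Gus, Ivy, Kai, Lia, Nia, Pia, Hana} — 8 in total.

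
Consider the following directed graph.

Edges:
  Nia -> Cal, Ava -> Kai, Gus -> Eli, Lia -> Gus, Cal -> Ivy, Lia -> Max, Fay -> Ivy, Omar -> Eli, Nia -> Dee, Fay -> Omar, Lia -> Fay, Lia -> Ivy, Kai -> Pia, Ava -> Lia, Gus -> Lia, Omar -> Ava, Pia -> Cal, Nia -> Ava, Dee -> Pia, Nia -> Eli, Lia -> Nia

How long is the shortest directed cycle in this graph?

2

For each vertex v, BFS finds the shortest path from v back to v.
The shortest such closed walk is Lia → Gus → Lia, length 2.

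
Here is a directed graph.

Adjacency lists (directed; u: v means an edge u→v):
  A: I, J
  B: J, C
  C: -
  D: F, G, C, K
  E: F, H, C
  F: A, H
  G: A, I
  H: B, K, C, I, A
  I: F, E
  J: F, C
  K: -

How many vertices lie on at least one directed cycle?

7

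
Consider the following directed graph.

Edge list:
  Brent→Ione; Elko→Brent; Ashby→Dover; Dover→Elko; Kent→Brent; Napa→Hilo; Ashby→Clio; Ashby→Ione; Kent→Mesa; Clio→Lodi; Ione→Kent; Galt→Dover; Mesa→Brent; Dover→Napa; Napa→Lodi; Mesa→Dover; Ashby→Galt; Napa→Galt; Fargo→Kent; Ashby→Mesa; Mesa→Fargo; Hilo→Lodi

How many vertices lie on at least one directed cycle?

9

A vertex is on a directed cycle iff it belongs to a strongly connected component of size ≥ 2 (or has a self-loop).
The vertices on cycles are {Elko, Galt, Ione, Kent, Mesa, Napa, Brent, Dover, Fargo} — 9 in total.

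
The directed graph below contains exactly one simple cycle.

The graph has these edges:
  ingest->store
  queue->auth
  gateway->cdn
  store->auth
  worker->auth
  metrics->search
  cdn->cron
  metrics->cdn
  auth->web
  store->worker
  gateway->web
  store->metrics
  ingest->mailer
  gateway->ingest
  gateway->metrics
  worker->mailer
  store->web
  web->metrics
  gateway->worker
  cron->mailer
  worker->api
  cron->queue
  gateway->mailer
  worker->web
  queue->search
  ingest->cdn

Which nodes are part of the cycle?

DFS with gray/black marking from cdn:
cdn gray
  cron gray
    mailer gray
    mailer black
    queue gray
      auth gray
        web gray
          metrics gray
            search gray
            search black
            metrics→cdn: cdn is gray → back edge
Back edge closes the cycle cdn → cron → queue → auth → web → metrics → cdn; its vertices are {cdn, web, auth, cron, queue, metrics}.

cdn, web, auth, cron, queue, metrics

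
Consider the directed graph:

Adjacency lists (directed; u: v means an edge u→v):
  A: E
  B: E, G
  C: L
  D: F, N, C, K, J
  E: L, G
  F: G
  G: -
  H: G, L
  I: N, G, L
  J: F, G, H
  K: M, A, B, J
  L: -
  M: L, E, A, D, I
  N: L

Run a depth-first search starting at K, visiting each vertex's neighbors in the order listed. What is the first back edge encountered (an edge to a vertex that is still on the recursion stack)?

D→K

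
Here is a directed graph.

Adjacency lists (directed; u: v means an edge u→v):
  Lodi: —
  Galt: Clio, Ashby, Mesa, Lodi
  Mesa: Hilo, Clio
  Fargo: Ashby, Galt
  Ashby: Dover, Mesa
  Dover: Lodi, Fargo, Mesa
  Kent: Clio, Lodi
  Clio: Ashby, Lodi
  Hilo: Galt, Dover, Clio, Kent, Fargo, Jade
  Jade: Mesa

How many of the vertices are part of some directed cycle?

A vertex is on a directed cycle iff it belongs to a strongly connected component of size ≥ 2 (or has a self-loop).
The vertices on cycles are {Clio, Galt, Hilo, Jade, Kent, Mesa, Ashby, Dover, Fargo} — 9 in total.

9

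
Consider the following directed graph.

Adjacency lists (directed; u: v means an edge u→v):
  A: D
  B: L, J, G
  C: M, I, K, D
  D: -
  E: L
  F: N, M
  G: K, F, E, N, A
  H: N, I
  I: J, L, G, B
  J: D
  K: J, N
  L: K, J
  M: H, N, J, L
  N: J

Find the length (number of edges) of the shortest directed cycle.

5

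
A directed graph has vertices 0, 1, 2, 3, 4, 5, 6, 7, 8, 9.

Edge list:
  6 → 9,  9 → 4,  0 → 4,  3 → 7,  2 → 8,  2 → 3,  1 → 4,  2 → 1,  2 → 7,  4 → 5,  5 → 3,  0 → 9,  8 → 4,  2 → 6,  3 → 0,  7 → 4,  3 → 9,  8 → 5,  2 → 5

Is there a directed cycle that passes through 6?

No

6 lies on a cycle iff there is a path from 6 back to itself.
Exploring from 6, it never reaches itself; equivalently, its strongly connected component is a singleton.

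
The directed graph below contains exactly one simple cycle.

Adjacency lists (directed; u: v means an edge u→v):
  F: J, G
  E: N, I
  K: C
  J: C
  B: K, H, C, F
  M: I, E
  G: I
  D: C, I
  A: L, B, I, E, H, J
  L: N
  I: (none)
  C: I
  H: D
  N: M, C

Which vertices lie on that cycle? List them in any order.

DFS with gray/black marking from E:
E gray
  N gray
    M gray
      I gray
      I black
      M→E: E is gray → back edge
Back edge closes the cycle E → N → M → E; its vertices are {E, M, N}.

E, M, N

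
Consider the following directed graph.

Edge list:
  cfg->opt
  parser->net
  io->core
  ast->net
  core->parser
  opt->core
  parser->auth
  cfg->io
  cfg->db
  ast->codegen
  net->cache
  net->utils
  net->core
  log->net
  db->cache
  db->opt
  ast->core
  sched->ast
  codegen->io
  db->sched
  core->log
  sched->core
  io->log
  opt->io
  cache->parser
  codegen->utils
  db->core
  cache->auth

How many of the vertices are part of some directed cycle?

A vertex is on a directed cycle iff it belongs to a strongly connected component of size ≥ 2 (or has a self-loop).
The vertices on cycles are {log, net, core, cache, parser} — 5 in total.

5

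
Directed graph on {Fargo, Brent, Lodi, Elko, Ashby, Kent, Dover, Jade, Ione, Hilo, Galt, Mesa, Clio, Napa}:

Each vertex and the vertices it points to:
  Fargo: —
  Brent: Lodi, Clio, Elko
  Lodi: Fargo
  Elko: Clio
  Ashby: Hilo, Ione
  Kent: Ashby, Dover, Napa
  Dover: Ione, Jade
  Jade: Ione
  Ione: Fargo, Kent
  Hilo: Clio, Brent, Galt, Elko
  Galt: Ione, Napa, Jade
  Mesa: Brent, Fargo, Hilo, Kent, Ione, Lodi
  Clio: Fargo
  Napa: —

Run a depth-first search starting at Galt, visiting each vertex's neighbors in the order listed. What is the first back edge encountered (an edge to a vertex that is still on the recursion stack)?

Hilo->Galt

DFS from Galt (visiting each vertex's neighbors in the order listed); mark gray on enter, black on exit:
Galt gray
  Ione gray
    Fargo gray
    Fargo black
    Kent gray
      Ashby gray
        Hilo gray
          Clio gray
            Clio→Fargo: Fargo black — skip
          Clio black
          Brent gray
            Lodi gray
              Lodi→Fargo: Fargo black — skip
            Lodi black
            Brent→Clio: Clio black — skip
            Elko gray
              Elko→Clio: Clio black — skip
            Elko black
          Brent black
          Hilo→Galt: Galt is gray → back edge
First back edge: Hilo → Galt.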